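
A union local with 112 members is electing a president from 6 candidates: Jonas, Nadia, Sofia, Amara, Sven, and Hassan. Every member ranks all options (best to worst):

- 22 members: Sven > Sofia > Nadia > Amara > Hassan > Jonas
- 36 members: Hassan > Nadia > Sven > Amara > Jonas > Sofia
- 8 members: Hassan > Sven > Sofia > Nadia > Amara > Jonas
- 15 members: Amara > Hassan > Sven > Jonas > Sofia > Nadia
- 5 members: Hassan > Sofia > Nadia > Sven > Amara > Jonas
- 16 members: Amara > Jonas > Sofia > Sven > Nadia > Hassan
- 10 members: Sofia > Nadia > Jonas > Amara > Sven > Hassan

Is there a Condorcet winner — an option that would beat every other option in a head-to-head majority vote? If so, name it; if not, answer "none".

none

Checking pairwise contests:
Nadia beats Jonas 81–31.
Sofia beats Nadia 76–36.
Jonas beats Sofia 67–45.
Nadia beats Amara 81–31.
Hassan beats Sven 64–48.
Amara beats Hassan 63–49.
Every option loses at least one head-to-head, so there is no Condorcet winner.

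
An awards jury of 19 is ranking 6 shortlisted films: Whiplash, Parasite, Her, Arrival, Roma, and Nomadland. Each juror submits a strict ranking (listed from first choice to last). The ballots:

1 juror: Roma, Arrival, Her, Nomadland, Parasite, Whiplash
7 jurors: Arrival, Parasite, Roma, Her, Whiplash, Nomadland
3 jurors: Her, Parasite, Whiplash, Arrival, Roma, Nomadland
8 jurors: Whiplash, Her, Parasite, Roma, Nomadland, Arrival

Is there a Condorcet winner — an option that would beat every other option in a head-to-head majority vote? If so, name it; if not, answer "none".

Her

Her vs Whiplash: 11–8 for Her.
Her vs Parasite: 12–7 for Her.
Her vs Arrival: 11–8 for Her.
Her vs Roma: 11–8 for Her.
Her vs Nomadland: 19–0 for Her.
Her beats every other option head-to-head.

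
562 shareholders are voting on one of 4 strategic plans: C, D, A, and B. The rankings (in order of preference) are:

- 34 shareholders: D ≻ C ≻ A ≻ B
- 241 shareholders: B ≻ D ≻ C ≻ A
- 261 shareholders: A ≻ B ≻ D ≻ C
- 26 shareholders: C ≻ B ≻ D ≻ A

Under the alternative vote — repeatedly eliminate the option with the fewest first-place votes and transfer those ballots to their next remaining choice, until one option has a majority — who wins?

Round 1: C 26, D 34, A 261, B 241. Eliminate C.
Round 2: D 34, A 261, B 267. Eliminate D.
Round 3: A 295, B 267. A has a majority.

A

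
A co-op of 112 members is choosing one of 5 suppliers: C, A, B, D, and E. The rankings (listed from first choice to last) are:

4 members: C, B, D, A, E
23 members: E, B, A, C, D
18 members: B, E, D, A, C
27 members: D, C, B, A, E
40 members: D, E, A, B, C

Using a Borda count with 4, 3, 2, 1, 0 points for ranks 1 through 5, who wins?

D

C: 4·4 + 23·1 + 18·0 + 27·3 + 40·0 = 120
A: 4·1 + 23·2 + 18·1 + 27·1 + 40·2 = 175
B: 4·3 + 23·3 + 18·4 + 27·2 + 40·1 = 247
D: 4·2 + 23·0 + 18·2 + 27·4 + 40·4 = 312
E: 4·0 + 23·4 + 18·3 + 27·0 + 40·3 = 266
D has the highest Borda score (312).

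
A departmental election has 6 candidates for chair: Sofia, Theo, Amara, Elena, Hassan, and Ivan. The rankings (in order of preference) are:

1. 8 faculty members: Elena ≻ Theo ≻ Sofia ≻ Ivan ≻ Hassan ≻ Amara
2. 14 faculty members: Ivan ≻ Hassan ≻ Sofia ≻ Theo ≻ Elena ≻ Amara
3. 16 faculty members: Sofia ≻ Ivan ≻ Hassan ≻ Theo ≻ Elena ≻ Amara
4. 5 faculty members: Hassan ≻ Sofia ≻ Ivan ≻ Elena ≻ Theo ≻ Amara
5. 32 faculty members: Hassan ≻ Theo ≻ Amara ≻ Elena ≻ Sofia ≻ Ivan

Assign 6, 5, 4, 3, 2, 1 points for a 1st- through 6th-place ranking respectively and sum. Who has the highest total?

Sofia: 8·4 + 14·4 + 16·6 + 5·5 + 32·2 = 273
Theo: 8·5 + 14·3 + 16·3 + 5·2 + 32·5 = 300
Amara: 8·1 + 14·1 + 16·1 + 5·1 + 32·4 = 171
Elena: 8·6 + 14·2 + 16·2 + 5·3 + 32·3 = 219
Hassan: 8·2 + 14·5 + 16·4 + 5·6 + 32·6 = 372
Ivan: 8·3 + 14·6 + 16·5 + 5·4 + 32·1 = 240
Hassan has the highest Borda score (372).

Hassan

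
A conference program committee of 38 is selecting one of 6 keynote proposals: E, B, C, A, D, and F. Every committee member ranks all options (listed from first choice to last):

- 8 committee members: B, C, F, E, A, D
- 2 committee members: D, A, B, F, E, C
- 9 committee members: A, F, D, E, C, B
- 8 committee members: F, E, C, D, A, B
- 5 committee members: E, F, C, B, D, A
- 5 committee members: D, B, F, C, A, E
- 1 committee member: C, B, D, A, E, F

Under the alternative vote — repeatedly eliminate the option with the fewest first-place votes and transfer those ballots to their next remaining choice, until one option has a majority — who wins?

F

Round 1: E 5, B 8, C 1, A 9, D 7, F 8. Eliminate C.
Round 2: E 5, B 9, A 9, D 7, F 8. Eliminate E.
Round 3: B 9, A 9, D 7, F 13. Eliminate D.
Round 4: B 14, A 11, F 13. Eliminate A.
Round 5: B 16, F 22. F has a majority.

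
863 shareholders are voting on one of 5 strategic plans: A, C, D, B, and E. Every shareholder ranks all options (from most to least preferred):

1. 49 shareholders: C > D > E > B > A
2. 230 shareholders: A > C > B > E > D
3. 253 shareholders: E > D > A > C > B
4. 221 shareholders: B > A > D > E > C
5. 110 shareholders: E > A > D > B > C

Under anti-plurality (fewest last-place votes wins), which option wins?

E

Last-place votes: A 49, C 331, D 230, B 253, E 0.
E is ranked last by the fewest voters, so E wins.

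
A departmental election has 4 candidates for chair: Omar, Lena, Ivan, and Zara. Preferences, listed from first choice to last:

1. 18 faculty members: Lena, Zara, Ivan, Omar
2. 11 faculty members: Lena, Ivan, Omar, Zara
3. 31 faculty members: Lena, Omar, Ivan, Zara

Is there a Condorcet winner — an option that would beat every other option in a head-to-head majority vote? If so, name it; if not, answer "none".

Lena vs Omar: 60–0 for Lena.
Lena vs Ivan: 60–0 for Lena.
Lena vs Zara: 60–0 for Lena.
Lena beats every other option head-to-head.

Lena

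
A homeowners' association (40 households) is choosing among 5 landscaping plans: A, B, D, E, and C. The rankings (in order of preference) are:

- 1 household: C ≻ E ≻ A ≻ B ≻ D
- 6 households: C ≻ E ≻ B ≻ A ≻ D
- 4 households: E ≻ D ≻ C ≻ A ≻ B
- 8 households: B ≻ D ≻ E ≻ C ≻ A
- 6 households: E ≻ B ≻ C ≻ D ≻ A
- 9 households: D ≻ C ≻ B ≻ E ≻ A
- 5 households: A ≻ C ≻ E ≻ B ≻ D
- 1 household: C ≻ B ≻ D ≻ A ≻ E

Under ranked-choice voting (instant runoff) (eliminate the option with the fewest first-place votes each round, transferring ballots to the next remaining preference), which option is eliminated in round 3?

E

Round 1: A 5, B 8, D 9, E 10, C 8. Eliminate A.
Round 2: B 8, D 9, E 10, C 13. Eliminate B.
Round 3: D 17, E 10, C 13. Eliminate E.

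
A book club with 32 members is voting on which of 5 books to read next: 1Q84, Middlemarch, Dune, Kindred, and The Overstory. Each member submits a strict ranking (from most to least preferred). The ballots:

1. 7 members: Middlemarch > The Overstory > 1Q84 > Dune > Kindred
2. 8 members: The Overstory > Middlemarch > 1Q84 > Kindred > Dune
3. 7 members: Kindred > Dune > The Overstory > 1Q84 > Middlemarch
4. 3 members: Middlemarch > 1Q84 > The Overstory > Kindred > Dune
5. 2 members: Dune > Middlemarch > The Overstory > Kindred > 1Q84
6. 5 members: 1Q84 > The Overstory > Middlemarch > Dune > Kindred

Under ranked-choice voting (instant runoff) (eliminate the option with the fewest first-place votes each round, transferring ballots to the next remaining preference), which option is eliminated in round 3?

Kindred

Round 1: 1Q84 5, Middlemarch 10, Dune 2, Kindred 7, The Overstory 8. Eliminate Dune.
Round 2: 1Q84 5, Middlemarch 12, Kindred 7, The Overstory 8. Eliminate 1Q84.
Round 3: Middlemarch 12, Kindred 7, The Overstory 13. Eliminate Kindred.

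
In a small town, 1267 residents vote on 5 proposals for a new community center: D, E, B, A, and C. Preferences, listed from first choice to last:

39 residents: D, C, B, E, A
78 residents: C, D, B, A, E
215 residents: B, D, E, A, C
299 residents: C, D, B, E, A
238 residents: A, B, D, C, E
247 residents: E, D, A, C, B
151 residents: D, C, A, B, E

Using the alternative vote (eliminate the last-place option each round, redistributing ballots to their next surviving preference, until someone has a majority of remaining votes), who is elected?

Round 1: D 190, E 247, B 215, A 238, C 377. Eliminate D.
Round 2: E 247, B 215, A 238, C 567. Eliminate B.
Round 3: E 462, A 238, C 567. Eliminate A.
Round 4: E 462, C 805. C has a majority.

C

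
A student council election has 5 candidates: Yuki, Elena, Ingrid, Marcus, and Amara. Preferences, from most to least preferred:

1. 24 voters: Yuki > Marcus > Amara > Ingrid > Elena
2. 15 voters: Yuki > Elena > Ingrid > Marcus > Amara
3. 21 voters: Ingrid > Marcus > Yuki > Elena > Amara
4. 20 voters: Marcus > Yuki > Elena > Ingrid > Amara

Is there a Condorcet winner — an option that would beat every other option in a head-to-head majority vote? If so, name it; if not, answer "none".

Marcus

Marcus vs Yuki: 41–39 for Marcus.
Marcus vs Elena: 65–15 for Marcus.
Marcus vs Ingrid: 44–36 for Marcus.
Marcus vs Amara: 80–0 for Marcus.
Marcus beats every other option head-to-head.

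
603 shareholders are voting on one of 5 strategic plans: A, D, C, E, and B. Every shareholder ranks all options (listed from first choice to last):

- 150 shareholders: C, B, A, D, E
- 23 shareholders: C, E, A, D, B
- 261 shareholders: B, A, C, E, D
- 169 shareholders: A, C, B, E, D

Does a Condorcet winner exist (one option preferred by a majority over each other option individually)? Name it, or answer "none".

none

Checking pairwise contests:
B beats A 411–192.
A beats D 603–0.
A beats C 430–173.
A beats E 580–23.
C beats B 342–261.
Every option loses at least one head-to-head, so there is no Condorcet winner.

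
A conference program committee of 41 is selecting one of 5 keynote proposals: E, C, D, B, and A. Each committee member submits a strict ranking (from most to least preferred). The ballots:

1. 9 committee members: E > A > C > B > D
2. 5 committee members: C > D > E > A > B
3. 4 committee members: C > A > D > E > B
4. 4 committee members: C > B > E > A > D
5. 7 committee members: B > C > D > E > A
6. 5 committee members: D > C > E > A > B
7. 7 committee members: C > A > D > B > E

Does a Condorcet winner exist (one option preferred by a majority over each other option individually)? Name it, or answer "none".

C

C vs E: 32–9 for C.
C vs D: 36–5 for C.
C vs B: 34–7 for C.
C vs A: 32–9 for C.
C beats every other option head-to-head.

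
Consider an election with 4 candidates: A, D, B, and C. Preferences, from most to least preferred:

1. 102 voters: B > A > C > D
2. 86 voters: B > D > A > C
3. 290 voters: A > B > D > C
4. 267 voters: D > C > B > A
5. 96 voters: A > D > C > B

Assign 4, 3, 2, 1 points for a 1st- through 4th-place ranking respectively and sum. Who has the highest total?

A: 102·3 + 86·2 + 290·4 + 267·1 + 96·4 = 2289
D: 102·1 + 86·3 + 290·2 + 267·4 + 96·3 = 2296
B: 102·4 + 86·4 + 290·3 + 267·2 + 96·1 = 2252
C: 102·2 + 86·1 + 290·1 + 267·3 + 96·2 = 1573
D has the highest Borda score (2296).

D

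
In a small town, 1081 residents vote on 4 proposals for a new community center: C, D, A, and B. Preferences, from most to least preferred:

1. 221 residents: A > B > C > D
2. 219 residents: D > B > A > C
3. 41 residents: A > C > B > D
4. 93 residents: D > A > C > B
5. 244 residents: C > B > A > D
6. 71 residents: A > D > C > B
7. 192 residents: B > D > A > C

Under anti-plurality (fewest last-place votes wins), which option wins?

A

Last-place votes: C 411, D 506, A 0, B 164.
A is ranked last by the fewest voters, so A wins.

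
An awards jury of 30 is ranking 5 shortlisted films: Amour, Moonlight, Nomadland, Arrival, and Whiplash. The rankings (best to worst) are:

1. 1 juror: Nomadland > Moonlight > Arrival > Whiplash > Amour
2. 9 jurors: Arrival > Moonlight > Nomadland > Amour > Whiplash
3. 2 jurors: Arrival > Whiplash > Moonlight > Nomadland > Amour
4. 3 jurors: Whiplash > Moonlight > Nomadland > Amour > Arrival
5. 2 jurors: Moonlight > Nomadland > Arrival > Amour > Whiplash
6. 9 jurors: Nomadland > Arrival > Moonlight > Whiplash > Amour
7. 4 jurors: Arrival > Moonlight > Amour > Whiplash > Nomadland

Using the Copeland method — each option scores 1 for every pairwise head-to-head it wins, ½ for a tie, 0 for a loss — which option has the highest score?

Amour: ties Whiplash; loses to Moonlight, Nomadland, and Arrival → score 0.5.
Moonlight: beats Amour, Nomadland, and Whiplash; loses to Arrival → score 3.
Nomadland: beats Amour and Whiplash; ties Arrival; loses to Moonlight → score 2.5.
Arrival: beats Amour, Moonlight, and Whiplash; ties Nomadland → score 3.5.
Whiplash: ties Amour; loses to Moonlight, Nomadland, and Arrival → score 0.5.
Arrival has the best pairwise record.

Arrival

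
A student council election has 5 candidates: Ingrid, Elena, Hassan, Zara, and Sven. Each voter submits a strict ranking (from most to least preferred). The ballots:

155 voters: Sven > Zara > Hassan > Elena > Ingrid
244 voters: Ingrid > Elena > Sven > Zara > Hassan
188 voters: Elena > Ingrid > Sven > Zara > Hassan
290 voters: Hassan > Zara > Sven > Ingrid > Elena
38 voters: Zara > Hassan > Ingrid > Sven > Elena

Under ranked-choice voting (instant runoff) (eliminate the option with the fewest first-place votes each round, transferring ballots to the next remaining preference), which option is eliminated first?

Round 1: Ingrid 244, Elena 188, Hassan 290, Zara 38, Sven 155. Eliminate Zara.

Zara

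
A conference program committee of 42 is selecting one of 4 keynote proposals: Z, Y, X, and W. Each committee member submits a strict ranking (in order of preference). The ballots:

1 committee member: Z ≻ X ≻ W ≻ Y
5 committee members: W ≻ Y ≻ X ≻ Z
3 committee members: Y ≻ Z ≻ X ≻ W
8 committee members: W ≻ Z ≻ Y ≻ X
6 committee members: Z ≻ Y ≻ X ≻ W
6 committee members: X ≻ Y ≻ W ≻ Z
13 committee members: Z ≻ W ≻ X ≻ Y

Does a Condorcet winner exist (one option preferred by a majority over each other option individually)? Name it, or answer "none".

Z vs Y: 28–14 for Z.
Z vs X: 31–11 for Z.
Z vs W: 23–19 for Z.
Z beats every other option head-to-head.

Z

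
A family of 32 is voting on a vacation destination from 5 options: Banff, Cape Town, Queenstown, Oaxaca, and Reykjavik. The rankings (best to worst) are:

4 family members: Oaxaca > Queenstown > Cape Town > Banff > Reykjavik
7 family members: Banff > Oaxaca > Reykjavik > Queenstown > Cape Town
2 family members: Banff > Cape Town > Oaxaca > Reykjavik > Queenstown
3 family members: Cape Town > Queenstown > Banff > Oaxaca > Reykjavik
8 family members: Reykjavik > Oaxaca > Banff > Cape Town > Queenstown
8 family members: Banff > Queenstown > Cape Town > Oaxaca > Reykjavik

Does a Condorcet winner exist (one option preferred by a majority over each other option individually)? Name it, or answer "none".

Banff vs Cape Town: 25–7 for Banff.
Banff vs Queenstown: 25–7 for Banff.
Banff vs Oaxaca: 20–12 for Banff.
Banff vs Reykjavik: 24–8 for Banff.
Banff beats every other option head-to-head.

Banff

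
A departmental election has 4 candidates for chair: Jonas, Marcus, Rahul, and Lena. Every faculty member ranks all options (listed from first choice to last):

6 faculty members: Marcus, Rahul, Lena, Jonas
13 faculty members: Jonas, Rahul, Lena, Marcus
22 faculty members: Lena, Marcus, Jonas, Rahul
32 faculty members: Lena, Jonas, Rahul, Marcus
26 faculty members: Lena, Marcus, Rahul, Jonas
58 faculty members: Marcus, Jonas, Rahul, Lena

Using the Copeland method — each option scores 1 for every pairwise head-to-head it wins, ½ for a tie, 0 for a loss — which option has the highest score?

Jonas: beats Rahul; loses to Marcus and Lena → score 1.
Marcus: beats Jonas and Rahul; loses to Lena → score 2.
Rahul: loses to Jonas, Marcus, and Lena → score 0.
Lena: beats Jonas, Marcus, and Rahul → score 3.
Lena has the best pairwise record.

Lena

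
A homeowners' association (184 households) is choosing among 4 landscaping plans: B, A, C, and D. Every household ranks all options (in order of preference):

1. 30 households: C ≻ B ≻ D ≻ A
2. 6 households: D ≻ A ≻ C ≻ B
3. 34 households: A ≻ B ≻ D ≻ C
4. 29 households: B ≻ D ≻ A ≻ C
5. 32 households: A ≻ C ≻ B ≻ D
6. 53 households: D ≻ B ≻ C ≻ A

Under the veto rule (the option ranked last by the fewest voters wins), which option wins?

Last-place votes: B 6, A 83, C 63, D 32.
B is ranked last by the fewest voters, so B wins.

B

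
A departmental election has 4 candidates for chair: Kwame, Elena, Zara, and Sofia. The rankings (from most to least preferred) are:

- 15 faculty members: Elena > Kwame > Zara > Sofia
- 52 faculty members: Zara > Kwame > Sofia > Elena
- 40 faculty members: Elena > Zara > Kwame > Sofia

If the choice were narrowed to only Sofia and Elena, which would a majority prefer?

Voters preferring Sofia to Elena: 52; preferring Elena to Sofia: 55.
Elena wins the head-to-head.

Elena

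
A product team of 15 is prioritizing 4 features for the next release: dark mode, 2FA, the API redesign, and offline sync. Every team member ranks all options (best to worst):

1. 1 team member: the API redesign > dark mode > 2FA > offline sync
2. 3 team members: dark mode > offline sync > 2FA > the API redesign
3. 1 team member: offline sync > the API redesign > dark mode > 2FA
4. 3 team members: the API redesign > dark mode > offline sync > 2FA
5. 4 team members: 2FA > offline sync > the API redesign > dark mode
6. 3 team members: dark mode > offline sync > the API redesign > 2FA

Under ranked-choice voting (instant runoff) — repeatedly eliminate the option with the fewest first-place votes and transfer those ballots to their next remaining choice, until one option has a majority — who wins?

Round 1: dark mode 6, 2FA 4, the API redesign 4, offline sync 1. Eliminate offline sync.
Round 2: dark mode 6, 2FA 4, the API redesign 5. Eliminate 2FA.
Round 3: dark mode 6, the API redesign 9. The API redesign has a majority.

the API redesign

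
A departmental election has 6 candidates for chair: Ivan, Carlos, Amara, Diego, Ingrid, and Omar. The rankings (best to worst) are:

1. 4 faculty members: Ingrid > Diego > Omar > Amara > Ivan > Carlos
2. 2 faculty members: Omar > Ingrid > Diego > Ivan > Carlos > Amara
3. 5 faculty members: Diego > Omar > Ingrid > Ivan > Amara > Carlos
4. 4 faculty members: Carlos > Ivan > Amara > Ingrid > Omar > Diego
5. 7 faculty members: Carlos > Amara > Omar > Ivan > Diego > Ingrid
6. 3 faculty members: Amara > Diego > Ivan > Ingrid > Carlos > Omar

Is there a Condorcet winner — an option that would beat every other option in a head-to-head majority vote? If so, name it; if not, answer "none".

Checking pairwise contests:
Amara beats Ivan 14–11.
Ivan beats Carlos 14–11.
Carlos beats Amara 13–12.
Amara beats Diego 14–11.
Ivan beats Ingrid 14–11.
Carlos beats Omar 14–11.
Every option loses at least one head-to-head, so there is no Condorcet winner.

none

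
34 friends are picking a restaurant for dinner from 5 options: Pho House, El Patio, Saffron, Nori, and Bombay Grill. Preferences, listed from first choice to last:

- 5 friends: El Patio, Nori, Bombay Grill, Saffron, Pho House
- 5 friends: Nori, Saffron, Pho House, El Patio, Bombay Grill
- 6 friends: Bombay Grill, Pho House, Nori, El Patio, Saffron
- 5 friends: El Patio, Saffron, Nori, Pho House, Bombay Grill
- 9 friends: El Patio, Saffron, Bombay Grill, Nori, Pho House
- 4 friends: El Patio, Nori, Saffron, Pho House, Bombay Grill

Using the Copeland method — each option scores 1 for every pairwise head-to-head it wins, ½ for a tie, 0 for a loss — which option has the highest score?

El Patio

Pho House: loses to El Patio, Saffron, Nori, and Bombay Grill → score 0.
El Patio: beats Pho House, Saffron, Nori, and Bombay Grill → score 4.
Saffron: beats Pho House and Bombay Grill; loses to El Patio and Nori → score 2.
Nori: beats Pho House, Saffron, and Bombay Grill; loses to El Patio → score 3.
Bombay Grill: beats Pho House; loses to El Patio, Saffron, and Nori → score 1.
El Patio has the best pairwise record.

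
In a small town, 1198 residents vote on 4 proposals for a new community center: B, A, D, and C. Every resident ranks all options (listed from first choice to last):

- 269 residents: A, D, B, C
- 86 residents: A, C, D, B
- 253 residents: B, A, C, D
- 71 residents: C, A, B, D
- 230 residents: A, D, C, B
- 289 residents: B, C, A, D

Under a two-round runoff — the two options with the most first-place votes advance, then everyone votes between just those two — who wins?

A

Round 1 first-place votes: B 542, A 585, D 0, C 71.
A and B advance.
Runoff: A is preferred to B by 656 voters; B by 542.
A wins the runoff.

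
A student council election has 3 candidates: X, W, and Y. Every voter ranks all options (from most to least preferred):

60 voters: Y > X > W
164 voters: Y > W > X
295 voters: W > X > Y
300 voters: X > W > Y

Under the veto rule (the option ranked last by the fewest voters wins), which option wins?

Last-place votes: X 164, W 60, Y 595.
W is ranked last by the fewest voters, so W wins.

W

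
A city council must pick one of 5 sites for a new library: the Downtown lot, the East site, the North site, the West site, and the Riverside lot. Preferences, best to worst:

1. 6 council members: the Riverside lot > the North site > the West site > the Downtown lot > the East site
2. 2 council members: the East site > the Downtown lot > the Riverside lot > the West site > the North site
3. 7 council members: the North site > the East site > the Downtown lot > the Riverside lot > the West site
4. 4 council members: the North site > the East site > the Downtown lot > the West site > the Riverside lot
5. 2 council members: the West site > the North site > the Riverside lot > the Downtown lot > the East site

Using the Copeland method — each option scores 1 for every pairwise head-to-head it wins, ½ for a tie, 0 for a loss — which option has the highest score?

the North site

the Downtown lot: beats the West site and the Riverside lot; loses to the East site and the North site → score 2.
the East site: beats the Downtown lot, the West site, and the Riverside lot; loses to the North site → score 3.
the North site: beats the Downtown lot, the East site, the West site, and the Riverside lot → score 4.
the West site: loses to the Downtown lot, the East site, the North site, and the Riverside lot → score 0.
the Riverside lot: beats the West site; loses to the Downtown lot, the East site, and the North site → score 1.
the North site has the best pairwise record.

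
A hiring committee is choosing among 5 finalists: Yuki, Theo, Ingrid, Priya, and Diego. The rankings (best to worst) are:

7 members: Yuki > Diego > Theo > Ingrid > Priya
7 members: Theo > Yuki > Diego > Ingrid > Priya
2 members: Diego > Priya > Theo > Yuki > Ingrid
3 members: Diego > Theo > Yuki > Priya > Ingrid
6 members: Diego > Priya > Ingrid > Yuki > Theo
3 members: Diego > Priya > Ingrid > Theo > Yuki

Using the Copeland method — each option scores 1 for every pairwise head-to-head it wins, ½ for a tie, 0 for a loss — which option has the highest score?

Diego

Yuki: beats Ingrid and Priya; ties Diego; loses to Theo → score 2.5.
Theo: beats Yuki, Ingrid, and Priya; loses to Diego → score 3.
Ingrid: ties Priya; loses to Yuki, Theo, and Diego → score 0.5.
Priya: ties Ingrid; loses to Yuki, Theo, and Diego → score 0.5.
Diego: beats Theo, Ingrid, and Priya; ties Yuki → score 3.5.
Diego has the best pairwise record.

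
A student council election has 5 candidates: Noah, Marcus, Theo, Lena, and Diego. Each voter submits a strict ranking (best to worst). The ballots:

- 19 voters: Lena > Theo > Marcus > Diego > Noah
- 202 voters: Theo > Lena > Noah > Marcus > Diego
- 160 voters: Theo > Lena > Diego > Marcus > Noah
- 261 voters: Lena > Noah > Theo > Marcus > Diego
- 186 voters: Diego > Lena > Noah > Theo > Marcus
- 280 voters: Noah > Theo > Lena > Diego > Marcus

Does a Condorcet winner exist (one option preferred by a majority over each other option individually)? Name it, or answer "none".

none

Checking pairwise contests:
Lena beats Noah 828–280.
Noah beats Marcus 929–179.
Noah beats Theo 727–381.
Theo beats Lena 642–466.
Noah beats Diego 743–365.
Every option loses at least one head-to-head, so there is no Condorcet winner.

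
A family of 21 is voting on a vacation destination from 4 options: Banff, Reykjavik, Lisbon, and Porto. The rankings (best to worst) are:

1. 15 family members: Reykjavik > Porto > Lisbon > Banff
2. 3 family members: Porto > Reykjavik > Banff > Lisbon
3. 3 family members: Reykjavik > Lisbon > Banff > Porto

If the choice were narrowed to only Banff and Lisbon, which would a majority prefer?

Voters preferring Banff to Lisbon: 3; preferring Lisbon to Banff: 18.
Lisbon wins the head-to-head.

Lisbon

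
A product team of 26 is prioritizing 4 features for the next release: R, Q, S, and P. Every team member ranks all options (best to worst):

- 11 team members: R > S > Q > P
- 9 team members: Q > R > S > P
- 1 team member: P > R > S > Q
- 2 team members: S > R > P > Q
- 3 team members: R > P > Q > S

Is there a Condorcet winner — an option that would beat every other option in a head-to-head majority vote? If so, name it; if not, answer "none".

R vs Q: 17–9 for R.
R vs S: 24–2 for R.
R vs P: 25–1 for R.
R beats every other option head-to-head.

R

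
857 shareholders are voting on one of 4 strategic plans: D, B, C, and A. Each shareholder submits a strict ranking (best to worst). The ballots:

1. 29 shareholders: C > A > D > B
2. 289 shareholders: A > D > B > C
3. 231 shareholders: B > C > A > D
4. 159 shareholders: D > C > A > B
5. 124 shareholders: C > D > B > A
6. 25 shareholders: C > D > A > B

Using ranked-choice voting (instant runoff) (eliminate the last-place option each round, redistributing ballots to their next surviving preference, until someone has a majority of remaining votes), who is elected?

Round 1: D 159, B 231, C 178, A 289. Eliminate D.
Round 2: B 231, C 337, A 289. Eliminate B.
Round 3: C 568, A 289. C has a majority.

C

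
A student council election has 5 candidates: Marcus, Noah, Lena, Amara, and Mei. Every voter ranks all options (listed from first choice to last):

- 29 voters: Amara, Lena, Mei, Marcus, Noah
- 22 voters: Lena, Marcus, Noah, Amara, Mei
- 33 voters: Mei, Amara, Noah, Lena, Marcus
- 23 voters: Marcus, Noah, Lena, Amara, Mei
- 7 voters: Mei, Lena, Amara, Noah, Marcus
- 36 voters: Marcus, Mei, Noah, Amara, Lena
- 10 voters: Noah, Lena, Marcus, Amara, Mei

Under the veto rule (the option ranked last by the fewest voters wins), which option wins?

Amara

Last-place votes: Marcus 40, Noah 29, Lena 36, Amara 0, Mei 55.
Amara is ranked last by the fewest voters, so Amara wins.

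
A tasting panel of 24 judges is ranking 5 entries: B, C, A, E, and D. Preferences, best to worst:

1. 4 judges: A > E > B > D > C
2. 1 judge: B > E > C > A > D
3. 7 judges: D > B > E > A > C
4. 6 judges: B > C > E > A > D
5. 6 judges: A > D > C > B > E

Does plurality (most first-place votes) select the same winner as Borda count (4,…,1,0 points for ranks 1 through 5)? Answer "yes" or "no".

Plurality — first-place votes: B 7, C 0, A 10, E 0, D 7. Winner: A.
Borda — scores: B 63, C 32, A 54, E 41, D 50. Winner: B.
The two methods disagree.

no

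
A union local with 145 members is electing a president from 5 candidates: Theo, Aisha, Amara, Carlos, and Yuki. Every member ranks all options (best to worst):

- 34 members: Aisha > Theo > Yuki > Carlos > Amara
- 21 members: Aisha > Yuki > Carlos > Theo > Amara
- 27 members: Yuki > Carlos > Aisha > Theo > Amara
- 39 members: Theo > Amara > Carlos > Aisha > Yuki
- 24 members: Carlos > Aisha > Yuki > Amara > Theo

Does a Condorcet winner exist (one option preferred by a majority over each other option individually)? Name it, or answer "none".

Checking pairwise contests:
Aisha beats Theo 106–39.
Carlos beats Aisha 90–55.
Theo beats Amara 121–24.
Theo beats Carlos 73–72.
Theo beats Yuki 73–72.
Every option loses at least one head-to-head, so there is no Condorcet winner.

none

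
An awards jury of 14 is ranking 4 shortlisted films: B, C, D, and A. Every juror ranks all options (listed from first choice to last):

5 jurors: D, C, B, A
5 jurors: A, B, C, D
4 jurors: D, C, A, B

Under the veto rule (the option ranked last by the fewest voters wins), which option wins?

Last-place votes: B 4, C 0, D 5, A 5.
C is ranked last by the fewest voters, so C wins.

C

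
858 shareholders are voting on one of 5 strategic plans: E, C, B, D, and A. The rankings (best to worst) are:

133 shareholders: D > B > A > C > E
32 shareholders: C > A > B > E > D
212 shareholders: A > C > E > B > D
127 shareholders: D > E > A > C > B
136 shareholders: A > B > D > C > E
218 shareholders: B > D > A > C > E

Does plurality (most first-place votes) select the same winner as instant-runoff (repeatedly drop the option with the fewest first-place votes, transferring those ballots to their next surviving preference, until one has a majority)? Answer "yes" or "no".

Plurality — first-place votes: E 0, C 32, B 218, D 260, A 348. Winner: A.
Instant-runoff — R1 E 0, C 32, B 218, D 260, A 348 (E out); R2 C 32, B 218, D 260, A 348 (C out); R3 B 218, D 260, A 380 (B out); R4 D 478, A 380 (D winner). Winner: D.
The two methods disagree.

no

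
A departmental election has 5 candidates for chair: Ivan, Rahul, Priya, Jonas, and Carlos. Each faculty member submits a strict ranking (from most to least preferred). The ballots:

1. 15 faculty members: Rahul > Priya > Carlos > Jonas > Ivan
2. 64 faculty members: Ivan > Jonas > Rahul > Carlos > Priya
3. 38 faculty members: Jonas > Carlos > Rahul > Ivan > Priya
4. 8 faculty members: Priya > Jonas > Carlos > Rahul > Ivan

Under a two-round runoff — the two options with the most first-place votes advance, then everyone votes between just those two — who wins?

Round 1 first-place votes: Ivan 64, Rahul 15, Priya 8, Jonas 38, Carlos 0.
Ivan and Jonas advance.
Runoff: Ivan is preferred to Jonas by 64 voters; Jonas by 61.
Ivan wins the runoff.

Ivan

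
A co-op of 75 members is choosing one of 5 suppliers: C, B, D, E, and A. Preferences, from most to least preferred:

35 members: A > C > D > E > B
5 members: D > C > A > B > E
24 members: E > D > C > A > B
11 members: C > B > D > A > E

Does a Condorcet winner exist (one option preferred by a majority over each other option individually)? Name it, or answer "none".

C

C vs B: 75–0 for C.
C vs D: 46–29 for C.
C vs E: 51–24 for C.
C vs A: 40–35 for C.
C beats every other option head-to-head.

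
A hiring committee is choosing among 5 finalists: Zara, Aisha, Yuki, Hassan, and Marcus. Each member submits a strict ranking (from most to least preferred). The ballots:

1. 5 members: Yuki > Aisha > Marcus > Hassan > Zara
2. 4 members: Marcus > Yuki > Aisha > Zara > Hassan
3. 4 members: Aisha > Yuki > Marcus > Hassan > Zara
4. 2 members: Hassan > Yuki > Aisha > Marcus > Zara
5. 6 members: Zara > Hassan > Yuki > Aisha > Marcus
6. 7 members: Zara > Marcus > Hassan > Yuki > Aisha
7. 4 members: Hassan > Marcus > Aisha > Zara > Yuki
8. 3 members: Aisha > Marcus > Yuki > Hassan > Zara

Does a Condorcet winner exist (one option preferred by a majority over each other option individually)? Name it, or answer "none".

Checking pairwise contests:
Aisha beats Zara 22–13.
Yuki beats Aisha 24–11.
Hassan beats Yuki 19–16.
Marcus beats Hassan 23–12.
Aisha beats Marcus 20–15.
Every option loses at least one head-to-head, so there is no Condorcet winner.

none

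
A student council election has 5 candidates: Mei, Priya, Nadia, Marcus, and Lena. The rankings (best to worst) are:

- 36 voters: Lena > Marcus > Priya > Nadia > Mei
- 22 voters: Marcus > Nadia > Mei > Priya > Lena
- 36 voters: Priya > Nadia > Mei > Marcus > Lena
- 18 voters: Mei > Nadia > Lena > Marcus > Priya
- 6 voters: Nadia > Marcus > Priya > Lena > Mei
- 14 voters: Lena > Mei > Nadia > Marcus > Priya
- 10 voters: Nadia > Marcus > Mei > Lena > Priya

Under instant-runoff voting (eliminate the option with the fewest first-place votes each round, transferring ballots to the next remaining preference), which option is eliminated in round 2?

Round 1: Mei 18, Priya 36, Nadia 16, Marcus 22, Lena 50. Eliminate Nadia.
Round 2: Mei 18, Priya 36, Marcus 38, Lena 50. Eliminate Mei.

Mei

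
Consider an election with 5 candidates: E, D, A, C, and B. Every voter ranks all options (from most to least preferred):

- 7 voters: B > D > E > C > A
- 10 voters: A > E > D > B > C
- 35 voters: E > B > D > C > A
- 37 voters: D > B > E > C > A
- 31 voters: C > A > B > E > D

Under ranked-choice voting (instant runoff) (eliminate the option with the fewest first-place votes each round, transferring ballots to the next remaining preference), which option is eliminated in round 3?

C

Round 1: E 35, D 37, A 10, C 31, B 7. Eliminate B.
Round 2: E 35, D 44, A 10, C 31. Eliminate A.
Round 3: E 45, D 44, C 31. Eliminate C.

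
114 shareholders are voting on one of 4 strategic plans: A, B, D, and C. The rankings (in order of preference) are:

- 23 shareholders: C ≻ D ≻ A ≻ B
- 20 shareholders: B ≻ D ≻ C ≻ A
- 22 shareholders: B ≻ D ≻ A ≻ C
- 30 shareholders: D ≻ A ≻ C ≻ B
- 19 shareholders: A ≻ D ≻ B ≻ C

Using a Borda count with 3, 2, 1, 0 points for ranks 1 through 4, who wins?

A: 23·1 + 20·0 + 22·1 + 30·2 + 19·3 = 162
B: 23·0 + 20·3 + 22·3 + 30·0 + 19·1 = 145
D: 23·2 + 20·2 + 22·2 + 30·3 + 19·2 = 258
C: 23·3 + 20·1 + 22·0 + 30·1 + 19·0 = 119
D has the highest Borda score (258).

D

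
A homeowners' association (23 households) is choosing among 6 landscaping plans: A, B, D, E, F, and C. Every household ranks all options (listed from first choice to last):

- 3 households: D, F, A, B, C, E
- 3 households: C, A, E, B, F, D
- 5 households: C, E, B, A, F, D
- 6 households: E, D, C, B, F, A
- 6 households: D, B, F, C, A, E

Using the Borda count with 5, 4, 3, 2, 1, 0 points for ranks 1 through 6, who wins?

A: 3·3 + 3·4 + 5·2 + 6·0 + 6·1 = 37
B: 3·2 + 3·2 + 5·3 + 6·2 + 6·4 = 63
D: 3·5 + 3·0 + 5·0 + 6·4 + 6·5 = 69
E: 3·0 + 3·3 + 5·4 + 6·5 + 6·0 = 59
F: 3·4 + 3·1 + 5·1 + 6·1 + 6·3 = 44
C: 3·1 + 3·5 + 5·5 + 6·3 + 6·2 = 73
C has the highest Borda score (73).

C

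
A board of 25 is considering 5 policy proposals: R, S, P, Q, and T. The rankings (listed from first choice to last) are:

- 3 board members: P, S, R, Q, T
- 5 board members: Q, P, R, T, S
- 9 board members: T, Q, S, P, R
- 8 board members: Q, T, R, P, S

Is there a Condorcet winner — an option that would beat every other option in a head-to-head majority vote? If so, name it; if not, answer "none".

Q vs R: 22–3 for Q.
Q vs S: 22–3 for Q.
Q vs P: 22–3 for Q.
Q vs T: 16–9 for Q.
Q beats every other option head-to-head.

Q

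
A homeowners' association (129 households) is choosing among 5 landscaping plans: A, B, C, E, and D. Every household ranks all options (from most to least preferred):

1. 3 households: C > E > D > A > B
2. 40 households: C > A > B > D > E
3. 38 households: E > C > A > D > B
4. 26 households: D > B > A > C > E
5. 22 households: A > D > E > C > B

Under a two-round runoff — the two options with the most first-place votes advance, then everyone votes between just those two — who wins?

Round 1 first-place votes: A 22, B 0, C 43, E 38, D 26.
C and E advance.
Runoff: C is preferred to E by 69 voters; E by 60.
C wins the runoff.

C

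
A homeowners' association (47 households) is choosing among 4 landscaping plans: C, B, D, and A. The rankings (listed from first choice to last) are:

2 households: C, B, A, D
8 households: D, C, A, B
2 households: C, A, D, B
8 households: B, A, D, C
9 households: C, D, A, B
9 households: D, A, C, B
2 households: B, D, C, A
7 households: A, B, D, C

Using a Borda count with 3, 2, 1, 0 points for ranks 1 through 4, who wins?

C: 2·3 + 8·2 + 2·3 + 8·0 + 9·3 + 9·1 + 2·1 + 7·0 = 66
B: 2·2 + 8·0 + 2·0 + 8·3 + 9·0 + 9·0 + 2·3 + 7·2 = 48
D: 2·0 + 8·3 + 2·1 + 8·1 + 9·2 + 9·3 + 2·2 + 7·1 = 90
A: 2·1 + 8·1 + 2·2 + 8·2 + 9·1 + 9·2 + 2·0 + 7·3 = 78
D has the highest Borda score (90).

D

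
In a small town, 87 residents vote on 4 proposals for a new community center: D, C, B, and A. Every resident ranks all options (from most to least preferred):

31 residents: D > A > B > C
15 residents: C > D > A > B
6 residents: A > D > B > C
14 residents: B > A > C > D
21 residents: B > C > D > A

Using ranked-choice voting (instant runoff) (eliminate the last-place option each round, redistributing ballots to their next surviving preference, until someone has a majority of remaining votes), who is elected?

Round 1: D 31, C 15, B 35, A 6. Eliminate A.
Round 2: D 37, C 15, B 35. Eliminate C.
Round 3: D 52, B 35. D has a majority.

D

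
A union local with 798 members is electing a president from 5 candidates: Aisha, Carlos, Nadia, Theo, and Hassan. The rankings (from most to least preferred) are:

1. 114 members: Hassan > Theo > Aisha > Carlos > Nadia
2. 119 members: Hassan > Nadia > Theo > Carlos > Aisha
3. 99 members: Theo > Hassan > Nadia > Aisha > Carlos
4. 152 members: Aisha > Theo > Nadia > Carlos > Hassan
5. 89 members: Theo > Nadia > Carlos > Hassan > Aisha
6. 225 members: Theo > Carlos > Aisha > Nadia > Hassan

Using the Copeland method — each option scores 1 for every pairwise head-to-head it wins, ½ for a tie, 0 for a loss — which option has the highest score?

Aisha: beats Nadia; loses to Carlos, Theo, and Hassan → score 1.
Carlos: beats Aisha and Hassan; loses to Nadia and Theo → score 2.
Nadia: beats Carlos and Hassan; loses to Aisha and Theo → score 2.
Theo: beats Aisha, Carlos, Nadia, and Hassan → score 4.
Hassan: beats Aisha; loses to Carlos, Nadia, and Theo → score 1.
Theo has the best pairwise record.

Theo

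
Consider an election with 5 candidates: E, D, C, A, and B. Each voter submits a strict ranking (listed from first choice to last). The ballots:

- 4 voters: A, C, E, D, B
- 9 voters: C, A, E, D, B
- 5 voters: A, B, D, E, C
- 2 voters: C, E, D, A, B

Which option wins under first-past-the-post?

C

First-place votes: E 0, D 0, C 11, A 9, B 0.
C has the most first-place votes.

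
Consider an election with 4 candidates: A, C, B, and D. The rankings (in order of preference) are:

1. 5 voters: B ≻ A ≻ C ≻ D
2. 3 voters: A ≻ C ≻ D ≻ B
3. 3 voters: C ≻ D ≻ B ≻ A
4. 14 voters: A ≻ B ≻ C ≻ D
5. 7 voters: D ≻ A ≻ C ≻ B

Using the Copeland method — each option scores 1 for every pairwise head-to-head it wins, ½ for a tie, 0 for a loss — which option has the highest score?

A: beats C, B, and D → score 3.
C: beats D; loses to A and B → score 1.
B: beats C and D; loses to A → score 2.
D: loses to A, C, and B → score 0.
A has the best pairwise record.

A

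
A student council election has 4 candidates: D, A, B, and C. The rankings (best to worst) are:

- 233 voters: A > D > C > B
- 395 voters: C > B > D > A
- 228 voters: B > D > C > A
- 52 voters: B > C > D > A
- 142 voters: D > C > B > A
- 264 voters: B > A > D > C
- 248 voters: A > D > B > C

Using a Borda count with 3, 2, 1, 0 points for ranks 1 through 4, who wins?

B

D: 233·2 + 395·1 + 228·2 + 52·1 + 142·3 + 264·1 + 248·2 = 2555
A: 233·3 + 395·0 + 228·0 + 52·0 + 142·0 + 264·2 + 248·3 = 1971
B: 233·0 + 395·2 + 228·3 + 52·3 + 142·1 + 264·3 + 248·1 = 2812
C: 233·1 + 395·3 + 228·1 + 52·2 + 142·2 + 264·0 + 248·0 = 2034
B has the highest Borda score (2812).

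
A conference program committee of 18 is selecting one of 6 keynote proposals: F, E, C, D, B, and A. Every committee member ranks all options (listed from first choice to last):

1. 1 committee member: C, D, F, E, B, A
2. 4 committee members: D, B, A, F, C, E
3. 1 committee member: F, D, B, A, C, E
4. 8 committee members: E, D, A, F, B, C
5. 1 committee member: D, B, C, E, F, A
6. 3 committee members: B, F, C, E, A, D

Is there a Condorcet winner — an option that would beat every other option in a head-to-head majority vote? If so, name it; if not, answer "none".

none

Checking pairwise contests:
D beats F 14–4.
C beats E 10–8.
F beats C 16–2.
E beats D 11–7.
F beats B 10–8.
E beats A 13–5.
Every option loses at least one head-to-head, so there is no Condorcet winner.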